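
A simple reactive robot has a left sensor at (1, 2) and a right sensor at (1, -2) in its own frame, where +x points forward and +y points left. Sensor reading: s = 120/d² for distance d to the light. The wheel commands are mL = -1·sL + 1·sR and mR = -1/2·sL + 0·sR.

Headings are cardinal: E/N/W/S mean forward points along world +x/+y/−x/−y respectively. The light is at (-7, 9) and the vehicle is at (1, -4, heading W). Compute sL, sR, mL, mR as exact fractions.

left sensor world pos  = (0, -6); dL² = 274
right sensor world pos = (0, -2); dR² = 170
sL = 120/274 = 60/137
sR = 120/170 = 12/17
mL = -1·sL + 1·sR = 624/2329
mR = -1/2·sL + 0·sR = -30/137

60/137 12/17 624/2329 -30/137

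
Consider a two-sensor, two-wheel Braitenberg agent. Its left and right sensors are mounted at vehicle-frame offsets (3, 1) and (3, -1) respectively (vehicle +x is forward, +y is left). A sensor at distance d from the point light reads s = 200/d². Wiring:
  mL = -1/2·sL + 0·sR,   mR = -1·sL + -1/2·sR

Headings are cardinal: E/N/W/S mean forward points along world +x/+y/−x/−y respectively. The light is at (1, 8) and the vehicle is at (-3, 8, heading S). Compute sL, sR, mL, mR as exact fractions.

left sensor world pos  = (-2, 5); dL² = 18
right sensor world pos = (-4, 5); dR² = 34
sL = 200/18 = 100/9
sR = 200/34 = 100/17
mL = -1/2·sL + 0·sR = -50/9
mR = -1·sL + -1/2·sR = -2150/153

100/9 100/17 -50/9 -2150/153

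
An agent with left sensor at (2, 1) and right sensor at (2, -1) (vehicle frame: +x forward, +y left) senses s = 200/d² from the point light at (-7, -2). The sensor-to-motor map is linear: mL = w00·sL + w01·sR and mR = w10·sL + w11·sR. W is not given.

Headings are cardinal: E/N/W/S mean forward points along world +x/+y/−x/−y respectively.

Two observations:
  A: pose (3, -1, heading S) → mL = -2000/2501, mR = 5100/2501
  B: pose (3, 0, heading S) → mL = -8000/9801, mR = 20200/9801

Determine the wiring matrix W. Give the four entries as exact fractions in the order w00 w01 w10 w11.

1 -1 1/2 1/2

obs A: pose=(3,-1,S) → sL=100/61, sR=100/41, mL=-2000/2501, mR=5100/2501
obs B: pose=(3,0,S) → sL=200/121, sR=200/81, mL=-8000/9801, mR=20200/9801
sensor matrix S = [[100/61, 100/41], [200/121, 200/81]]; det S = 400000/24512301
solve [mL_A; mL_B] = S·[w00; w01] and [mR_A; mR_B] = S·[w10; w11]:
  w00 = 1, w01 = -1, w10 = 1/2, w11 = 1/2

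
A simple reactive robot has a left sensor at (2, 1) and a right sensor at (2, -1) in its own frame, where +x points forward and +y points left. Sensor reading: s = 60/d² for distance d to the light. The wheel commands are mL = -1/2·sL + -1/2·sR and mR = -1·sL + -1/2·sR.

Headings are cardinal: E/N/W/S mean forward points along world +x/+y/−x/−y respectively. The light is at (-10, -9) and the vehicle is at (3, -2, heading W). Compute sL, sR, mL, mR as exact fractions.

60/157 12/37 -2052/5809 -3162/5809

left sensor world pos  = (1, -3); dL² = 157
right sensor world pos = (1, -1); dR² = 185
sL = 60/157 = 60/157
sR = 60/185 = 12/37
mL = -1/2·sL + -1/2·sR = -2052/5809
mR = -1·sL + -1/2·sR = -3162/5809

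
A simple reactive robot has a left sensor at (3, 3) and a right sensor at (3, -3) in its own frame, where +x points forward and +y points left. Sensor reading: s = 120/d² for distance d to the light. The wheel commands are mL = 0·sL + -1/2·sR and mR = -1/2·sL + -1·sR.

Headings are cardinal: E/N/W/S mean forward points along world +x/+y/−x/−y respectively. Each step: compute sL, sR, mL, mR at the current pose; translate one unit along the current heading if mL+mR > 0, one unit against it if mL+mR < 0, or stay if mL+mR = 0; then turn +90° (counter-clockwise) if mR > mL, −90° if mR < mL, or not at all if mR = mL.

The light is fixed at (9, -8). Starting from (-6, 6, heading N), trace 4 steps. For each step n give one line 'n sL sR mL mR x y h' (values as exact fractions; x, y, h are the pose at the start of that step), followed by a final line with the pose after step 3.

n=0: pose=(-6,6,N); sL=120/613, sR=120/433; mL=-60/433, mR=-99540/265429; mL+mR=-136320/265429 → advance -1; mR−mL=-62760/265429 → turn -1·90°
n=1: pose=(-6,5,E); sL=3/10, sR=30/61; mL=-15/61, mR=-783/1220; mL+mR=-1083/1220 → advance -1; mR−mL=-483/1220 → turn -1·90°
n=2: pose=(-7,5,S); sL=120/269, sR=120/461; mL=-60/461, mR=-59940/124009; mL+mR=-76080/124009 → advance -1; mR−mL=-43800/124009 → turn -1·90°
n=3: pose=(-7,6,W); sL=60/241, sR=12/65; mL=-6/65, mR=-4842/15665; mL+mR=-6288/15665 → advance -1; mR−mL=-3396/15665 → turn -1·90°

0 120/613 120/433 -60/433 -99540/265429 -6 6 N
1 3/10 30/61 -15/61 -783/1220 -6 5 E
2 120/269 120/461 -60/461 -59940/124009 -7 5 S
3 60/241 12/65 -6/65 -4842/15665 -7 6 W
final -6 6 N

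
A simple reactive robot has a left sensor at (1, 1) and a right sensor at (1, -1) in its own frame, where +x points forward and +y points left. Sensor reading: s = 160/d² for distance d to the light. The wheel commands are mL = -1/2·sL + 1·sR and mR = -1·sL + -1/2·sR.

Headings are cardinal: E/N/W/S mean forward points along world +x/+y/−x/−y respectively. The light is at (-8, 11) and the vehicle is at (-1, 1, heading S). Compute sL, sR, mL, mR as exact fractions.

32/37 160/157 3408/5809 -7984/5809

left sensor world pos  = (0, 0); dL² = 185
right sensor world pos = (-2, 0); dR² = 157
sL = 160/185 = 32/37
sR = 160/157 = 160/157
mL = -1/2·sL + 1·sR = 3408/5809
mR = -1·sL + -1/2·sR = -7984/5809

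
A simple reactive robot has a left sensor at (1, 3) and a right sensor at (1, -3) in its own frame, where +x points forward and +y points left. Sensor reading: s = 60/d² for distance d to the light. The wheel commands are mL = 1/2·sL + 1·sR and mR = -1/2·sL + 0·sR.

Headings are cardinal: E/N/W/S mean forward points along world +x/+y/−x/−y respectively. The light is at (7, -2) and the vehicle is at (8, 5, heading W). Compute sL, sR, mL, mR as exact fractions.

left sensor world pos  = (7, 2); dL² = 16
right sensor world pos = (7, 8); dR² = 100
sL = 60/16 = 15/4
sR = 60/100 = 3/5
mL = 1/2·sL + 1·sR = 99/40
mR = -1/2·sL + 0·sR = -15/8

15/4 3/5 99/40 -15/8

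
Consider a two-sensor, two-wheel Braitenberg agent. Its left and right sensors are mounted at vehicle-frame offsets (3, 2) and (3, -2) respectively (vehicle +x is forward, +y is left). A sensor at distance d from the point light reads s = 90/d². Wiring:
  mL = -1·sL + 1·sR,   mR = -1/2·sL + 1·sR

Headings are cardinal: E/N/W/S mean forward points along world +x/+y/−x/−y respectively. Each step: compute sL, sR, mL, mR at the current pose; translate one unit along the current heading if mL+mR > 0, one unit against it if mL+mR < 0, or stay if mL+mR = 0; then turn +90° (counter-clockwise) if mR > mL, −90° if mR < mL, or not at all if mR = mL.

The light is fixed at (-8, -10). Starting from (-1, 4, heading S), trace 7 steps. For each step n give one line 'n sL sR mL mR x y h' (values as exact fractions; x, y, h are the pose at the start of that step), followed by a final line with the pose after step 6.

0 45/101 45/73 1260/7373 5805/14746 -1 4 S
1 18/65 90/221 144/1105 297/1105 -1 3 E
2 45/146 45/178 -360/6497 2565/25988 0 3 N
3 90/169 90/281 -10080/47489 2565/47489 0 4 W
4 45/121 9/17 324/2057 1413/4114 1 4 S
5 10/41 18/53 208/2173 473/2173 1 3 E
6 9/32 9/40 -9/160 27/320 2 3 N
final 2 4 W

n=0: pose=(-1,4,S); sL=45/101, sR=45/73; mL=1260/7373, mR=5805/14746; mL+mR=8325/14746 → advance +1; mR−mL=45/202 → turn +1·90°
n=1: pose=(-1,3,E); sL=18/65, sR=90/221; mL=144/1105, mR=297/1105; mL+mR=441/1105 → advance +1; mR−mL=9/65 → turn +1·90°
n=2: pose=(0,3,N); sL=45/146, sR=45/178; mL=-360/6497, mR=2565/25988; mL+mR=1125/25988 → advance +1; mR−mL=45/292 → turn +1·90°
n=3: pose=(0,4,W); sL=90/169, sR=90/281; mL=-10080/47489, mR=2565/47489; mL+mR=-7515/47489 → advance -1; mR−mL=45/169 → turn +1·90°
n=4: pose=(1,4,S); sL=45/121, sR=9/17; mL=324/2057, mR=1413/4114; mL+mR=2061/4114 → advance +1; mR−mL=45/242 → turn +1·90°
n=5: pose=(1,3,E); sL=10/41, sR=18/53; mL=208/2173, mR=473/2173; mL+mR=681/2173 → advance +1; mR−mL=5/41 → turn +1·90°
n=6: pose=(2,3,N); sL=9/32, sR=9/40; mL=-9/160, mR=27/320; mL+mR=9/320 → advance +1; mR−mL=9/64 → turn +1·90°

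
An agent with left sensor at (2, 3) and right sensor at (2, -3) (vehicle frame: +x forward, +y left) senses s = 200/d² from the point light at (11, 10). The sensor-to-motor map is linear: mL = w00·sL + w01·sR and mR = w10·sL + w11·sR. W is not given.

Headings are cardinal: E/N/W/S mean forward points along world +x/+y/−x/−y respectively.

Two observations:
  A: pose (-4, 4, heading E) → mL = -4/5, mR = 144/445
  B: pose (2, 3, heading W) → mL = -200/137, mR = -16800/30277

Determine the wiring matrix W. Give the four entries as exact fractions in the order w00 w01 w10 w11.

obs A: pose=(-4,4,E) → sL=100/89, sR=4/5, mL=-4/5, mR=144/445
obs B: pose=(2,3,W) → sL=200/221, sR=200/137, mL=-200/137, mR=-16800/30277
sensor matrix S = [[100/89, 4/5], [200/221, 200/137]]; det S = 2469120/2694653
solve [mL_A; mL_B] = S·[w00; w01] and [mR_A; mR_B] = S·[w10; w11]:
  w00 = 0, w01 = -1, w10 = 1, w11 = -1

0 -1 1 -1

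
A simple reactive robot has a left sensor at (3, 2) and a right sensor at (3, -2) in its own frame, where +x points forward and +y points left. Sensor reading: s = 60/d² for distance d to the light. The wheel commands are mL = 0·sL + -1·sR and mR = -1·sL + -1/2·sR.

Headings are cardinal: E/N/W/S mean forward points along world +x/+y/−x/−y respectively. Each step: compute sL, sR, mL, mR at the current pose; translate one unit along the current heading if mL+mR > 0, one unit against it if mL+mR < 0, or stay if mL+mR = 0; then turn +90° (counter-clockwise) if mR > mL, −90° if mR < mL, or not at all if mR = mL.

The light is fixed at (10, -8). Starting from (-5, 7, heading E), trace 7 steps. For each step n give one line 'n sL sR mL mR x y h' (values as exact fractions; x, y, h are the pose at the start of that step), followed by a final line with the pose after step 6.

0 60/433 60/313 -60/313 -31770/135529 -5 7 E
1 3/17 5/39 -5/39 -319/1326 -6 7 S
2 60/557 12/137 -12/137 -11562/76309 -6 8 W
3 6/65 6/53 -6/53 -513/3445 -5 8 N
4 60/433 60/313 -60/313 -31770/135529 -5 7 E
5 3/17 5/39 -5/39 -319/1326 -6 7 S
6 60/557 12/137 -12/137 -11562/76309 -6 8 W
final -5 8 N

n=0: pose=(-5,7,E); sL=60/433, sR=60/313; mL=-60/313, mR=-31770/135529; mL+mR=-57750/135529 → advance -1; mR−mL=-5790/135529 → turn -1·90°
n=1: pose=(-6,7,S); sL=3/17, sR=5/39; mL=-5/39, mR=-319/1326; mL+mR=-163/442 → advance -1; mR−mL=-149/1326 → turn -1·90°
n=2: pose=(-6,8,W); sL=60/557, sR=12/137; mL=-12/137, mR=-11562/76309; mL+mR=-18246/76309 → advance -1; mR−mL=-4878/76309 → turn -1·90°
n=3: pose=(-5,8,N); sL=6/65, sR=6/53; mL=-6/53, mR=-513/3445; mL+mR=-903/3445 → advance -1; mR−mL=-123/3445 → turn -1·90°
n=4: pose=(-5,7,E); sL=60/433, sR=60/313; mL=-60/313, mR=-31770/135529; mL+mR=-57750/135529 → advance -1; mR−mL=-5790/135529 → turn -1·90°
n=5: pose=(-6,7,S); sL=3/17, sR=5/39; mL=-5/39, mR=-319/1326; mL+mR=-163/442 → advance -1; mR−mL=-149/1326 → turn -1·90°
n=6: pose=(-6,8,W); sL=60/557, sR=12/137; mL=-12/137, mR=-11562/76309; mL+mR=-18246/76309 → advance -1; mR−mL=-4878/76309 → turn -1·90°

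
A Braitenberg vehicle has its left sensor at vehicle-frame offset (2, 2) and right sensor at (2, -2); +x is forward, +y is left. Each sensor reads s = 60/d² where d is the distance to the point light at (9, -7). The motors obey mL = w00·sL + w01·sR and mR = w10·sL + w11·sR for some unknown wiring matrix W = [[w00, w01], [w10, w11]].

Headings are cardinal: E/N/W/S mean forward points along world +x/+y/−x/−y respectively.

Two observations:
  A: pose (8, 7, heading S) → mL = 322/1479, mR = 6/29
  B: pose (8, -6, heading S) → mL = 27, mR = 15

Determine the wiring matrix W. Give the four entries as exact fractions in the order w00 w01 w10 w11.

1 -1/2 1/2 0

obs A: pose=(8,7,S) → sL=12/29, sR=20/51, mL=322/1479, mR=6/29
obs B: pose=(8,-6,S) → sL=30, sR=6, mL=27, mR=15
sensor matrix S = [[12/29, 20/51], [30, 6]]; det S = -4576/493
solve [mL_A; mL_B] = S·[w00; w01] and [mR_A; mR_B] = S·[w10; w11]:
  w00 = 1, w01 = -1/2, w10 = 1/2, w11 = 0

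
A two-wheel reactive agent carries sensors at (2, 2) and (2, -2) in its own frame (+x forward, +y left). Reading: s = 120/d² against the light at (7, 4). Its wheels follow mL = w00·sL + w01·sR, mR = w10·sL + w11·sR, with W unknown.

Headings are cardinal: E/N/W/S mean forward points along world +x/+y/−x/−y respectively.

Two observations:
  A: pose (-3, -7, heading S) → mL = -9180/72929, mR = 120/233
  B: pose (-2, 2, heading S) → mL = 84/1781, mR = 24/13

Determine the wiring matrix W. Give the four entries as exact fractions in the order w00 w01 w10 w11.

1/2 -1 1 0

obs A: pose=(-3,-7,S) → sL=120/233, sR=120/313, mL=-9180/72929, mR=120/233
obs B: pose=(-2,2,S) → sL=24/13, sR=120/137, mL=84/1781, mR=24/13
sensor matrix S = [[120/233, 120/313], [24/13, 120/137]]; det S = -33338880/129886549
solve [mL_A; mL_B] = S·[w00; w01] and [mR_A; mR_B] = S·[w10; w11]:
  w00 = 1/2, w01 = -1, w10 = 1, w11 = 0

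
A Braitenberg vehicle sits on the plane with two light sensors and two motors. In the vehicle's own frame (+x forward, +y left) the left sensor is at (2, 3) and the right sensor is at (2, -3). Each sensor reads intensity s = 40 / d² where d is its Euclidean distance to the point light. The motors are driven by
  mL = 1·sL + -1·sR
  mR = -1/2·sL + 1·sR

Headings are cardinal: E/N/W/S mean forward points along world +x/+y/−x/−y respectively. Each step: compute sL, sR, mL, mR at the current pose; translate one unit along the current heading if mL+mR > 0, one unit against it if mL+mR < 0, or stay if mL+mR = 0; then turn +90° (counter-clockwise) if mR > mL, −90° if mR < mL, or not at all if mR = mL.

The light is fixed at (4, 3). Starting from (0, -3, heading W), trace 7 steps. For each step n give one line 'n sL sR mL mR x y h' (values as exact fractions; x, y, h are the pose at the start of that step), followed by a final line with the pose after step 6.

n=0: pose=(0,-3,W); sL=40/117, sR=8/9; mL=-64/117, mR=28/39; mL+mR=20/117 → advance +1; mR−mL=148/117 → turn +1·90°
n=1: pose=(-1,-3,S); sL=10/17, sR=5/16; mL=75/272, mR=5/272; mL+mR=5/17 → advance +1; mR−mL=-35/136 → turn -1·90°
n=2: pose=(-1,-4,W); sL=40/149, sR=8/13; mL=-672/1937, mR=932/1937; mL+mR=20/149 → advance +1; mR−mL=1604/1937 → turn +1·90°
n=3: pose=(-2,-4,S); sL=4/9, sR=20/81; mL=16/81, mR=2/81; mL+mR=2/9 → advance +1; mR−mL=-14/81 → turn -1·90°
n=4: pose=(-2,-5,W); sL=8/37, sR=40/89; mL=-768/3293, mR=1124/3293; mL+mR=4/37 → advance +1; mR−mL=1892/3293 → turn +1·90°
n=5: pose=(-3,-5,S); sL=10/29, sR=1/5; mL=21/145, mR=4/145; mL+mR=5/29 → advance +1; mR−mL=-17/145 → turn -1·90°
n=6: pose=(-3,-6,W); sL=8/45, sR=40/117; mL=-32/195, mR=148/585; mL+mR=4/45 → advance +1; mR−mL=244/585 → turn +1·90°

0 40/117 8/9 -64/117 28/39 0 -3 W
1 10/17 5/16 75/272 5/272 -1 -3 S
2 40/149 8/13 -672/1937 932/1937 -1 -4 W
3 4/9 20/81 16/81 2/81 -2 -4 S
4 8/37 40/89 -768/3293 1124/3293 -2 -5 W
5 10/29 1/5 21/145 4/145 -3 -5 S
6 8/45 40/117 -32/195 148/585 -3 -6 W
final -4 -6 S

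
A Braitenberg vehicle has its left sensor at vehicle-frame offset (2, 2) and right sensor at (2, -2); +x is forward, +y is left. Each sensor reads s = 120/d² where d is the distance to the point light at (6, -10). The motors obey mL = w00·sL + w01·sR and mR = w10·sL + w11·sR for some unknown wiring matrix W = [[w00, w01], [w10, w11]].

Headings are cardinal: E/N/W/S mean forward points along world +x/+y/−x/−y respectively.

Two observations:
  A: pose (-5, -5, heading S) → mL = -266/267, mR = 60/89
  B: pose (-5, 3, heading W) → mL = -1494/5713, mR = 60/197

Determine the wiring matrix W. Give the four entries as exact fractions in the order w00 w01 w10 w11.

-1 1/2 0 1

obs A: pose=(-5,-5,S) → sL=4/3, sR=60/89, mL=-266/267, mR=60/89
obs B: pose=(-5,3,W) → sL=12/29, sR=60/197, mL=-1494/5713, mR=60/197
sensor matrix S = [[4/3, 60/89], [12/29, 60/197]]; det S = 64640/508457
solve [mL_A; mL_B] = S·[w00; w01] and [mR_A; mR_B] = S·[w10; w11]:
  w00 = -1, w01 = 1/2, w10 = 0, w11 = 1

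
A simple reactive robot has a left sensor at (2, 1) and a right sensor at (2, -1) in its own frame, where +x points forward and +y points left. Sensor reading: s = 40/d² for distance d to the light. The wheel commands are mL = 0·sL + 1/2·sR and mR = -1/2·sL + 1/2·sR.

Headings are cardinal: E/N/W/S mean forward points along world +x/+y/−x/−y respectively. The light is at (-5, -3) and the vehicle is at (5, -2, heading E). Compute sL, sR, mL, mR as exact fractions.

10/37 5/18 5/36 5/1332

left sensor world pos  = (7, -1); dL² = 148
right sensor world pos = (7, -3); dR² = 144
sL = 40/148 = 10/37
sR = 40/144 = 5/18
mL = 0·sL + 1/2·sR = 5/36
mR = -1/2·sL + 1/2·sR = 5/1332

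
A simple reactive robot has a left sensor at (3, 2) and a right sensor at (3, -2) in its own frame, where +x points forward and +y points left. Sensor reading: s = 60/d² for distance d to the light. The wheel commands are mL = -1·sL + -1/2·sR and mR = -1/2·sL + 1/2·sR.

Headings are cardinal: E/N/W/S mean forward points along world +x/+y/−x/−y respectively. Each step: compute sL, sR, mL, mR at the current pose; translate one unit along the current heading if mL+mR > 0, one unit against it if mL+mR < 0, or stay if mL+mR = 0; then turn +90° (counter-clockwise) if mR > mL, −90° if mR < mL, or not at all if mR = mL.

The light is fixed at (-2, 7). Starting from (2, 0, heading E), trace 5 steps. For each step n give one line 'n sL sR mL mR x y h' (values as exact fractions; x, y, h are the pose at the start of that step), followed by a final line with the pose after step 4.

n=0: pose=(2,0,E); sL=30/37, sR=6/13; mL=-501/481, mR=-84/481; mL+mR=-45/37 → advance -1; mR−mL=417/481 → turn +1·90°
n=1: pose=(1,0,N); sL=60/17, sR=60/41; mL=-2970/697, mR=-720/697; mL+mR=-90/17 → advance -1; mR−mL=2250/697 → turn +1·90°
n=2: pose=(1,-1,W); sL=3/5, sR=5/3; mL=-43/30, mR=8/15; mL+mR=-9/10 → advance -1; mR−mL=59/30 → turn +1·90°
n=3: pose=(2,-1,S); sL=60/157, sR=12/25; mL=-2442/3925, mR=192/3925; mL+mR=-90/157 → advance -1; mR−mL=2634/3925 → turn +1·90°
n=4: pose=(2,0,E); sL=30/37, sR=6/13; mL=-501/481, mR=-84/481; mL+mR=-45/37 → advance -1; mR−mL=417/481 → turn +1·90°

0 30/37 6/13 -501/481 -84/481 2 0 E
1 60/17 60/41 -2970/697 -720/697 1 0 N
2 3/5 5/3 -43/30 8/15 1 -1 W
3 60/157 12/25 -2442/3925 192/3925 2 -1 S
4 30/37 6/13 -501/481 -84/481 2 0 E
final 1 0 N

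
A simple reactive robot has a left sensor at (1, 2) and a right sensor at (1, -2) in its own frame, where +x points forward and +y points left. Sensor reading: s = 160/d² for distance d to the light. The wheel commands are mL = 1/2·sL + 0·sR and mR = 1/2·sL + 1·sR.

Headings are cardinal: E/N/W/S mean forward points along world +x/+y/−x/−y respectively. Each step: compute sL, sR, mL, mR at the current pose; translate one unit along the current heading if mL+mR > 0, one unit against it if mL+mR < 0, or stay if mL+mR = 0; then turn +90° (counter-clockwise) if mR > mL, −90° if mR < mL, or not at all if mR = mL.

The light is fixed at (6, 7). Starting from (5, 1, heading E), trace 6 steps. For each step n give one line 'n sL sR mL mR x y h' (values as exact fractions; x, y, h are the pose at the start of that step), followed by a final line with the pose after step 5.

0 10 5/2 5 15/2 5 1 E
1 160/29 160/29 80/29 240/29 6 1 N
2 16/5 16 8/5 88/5 6 2 W
3 160/37 32/9 80/37 1904/333 5 2 S
4 10 5/2 5 15/2 5 1 E
5 160/29 160/29 80/29 240/29 6 1 N
final 6 2 W

n=0: pose=(5,1,E); sL=10, sR=5/2; mL=5, mR=15/2; mL+mR=25/2 → advance +1; mR−mL=5/2 → turn +1·90°
n=1: pose=(6,1,N); sL=160/29, sR=160/29; mL=80/29, mR=240/29; mL+mR=320/29 → advance +1; mR−mL=160/29 → turn +1·90°
n=2: pose=(6,2,W); sL=16/5, sR=16; mL=8/5, mR=88/5; mL+mR=96/5 → advance +1; mR−mL=16 → turn +1·90°
n=3: pose=(5,2,S); sL=160/37, sR=32/9; mL=80/37, mR=1904/333; mL+mR=2624/333 → advance +1; mR−mL=32/9 → turn +1·90°
n=4: pose=(5,1,E); sL=10, sR=5/2; mL=5, mR=15/2; mL+mR=25/2 → advance +1; mR−mL=5/2 → turn +1·90°
n=5: pose=(6,1,N); sL=160/29, sR=160/29; mL=80/29, mR=240/29; mL+mR=320/29 → advance +1; mR−mL=160/29 → turn +1·90°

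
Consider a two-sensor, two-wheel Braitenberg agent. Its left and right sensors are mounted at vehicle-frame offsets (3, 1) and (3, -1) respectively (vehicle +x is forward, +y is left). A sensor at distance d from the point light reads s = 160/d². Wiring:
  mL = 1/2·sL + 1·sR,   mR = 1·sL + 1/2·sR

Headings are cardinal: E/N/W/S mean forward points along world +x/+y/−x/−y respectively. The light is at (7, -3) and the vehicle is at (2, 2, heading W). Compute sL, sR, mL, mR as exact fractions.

left sensor world pos  = (-1, 1); dL² = 80
right sensor world pos = (-1, 3); dR² = 100
sL = 160/80 = 2
sR = 160/100 = 8/5
mL = 1/2·sL + 1·sR = 13/5
mR = 1·sL + 1/2·sR = 14/5

2 8/5 13/5 14/5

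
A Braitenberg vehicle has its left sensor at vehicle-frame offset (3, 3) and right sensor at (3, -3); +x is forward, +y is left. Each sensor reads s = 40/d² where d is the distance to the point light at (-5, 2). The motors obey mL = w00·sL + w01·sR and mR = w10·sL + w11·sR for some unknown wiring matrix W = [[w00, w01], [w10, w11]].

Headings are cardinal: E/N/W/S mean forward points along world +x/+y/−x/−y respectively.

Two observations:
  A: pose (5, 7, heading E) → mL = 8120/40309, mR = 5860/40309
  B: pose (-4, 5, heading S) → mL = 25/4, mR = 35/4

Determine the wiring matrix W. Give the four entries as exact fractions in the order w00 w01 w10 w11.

obs A: pose=(5,7,E) → sL=40/233, sR=40/173, mL=8120/40309, mR=5860/40309
obs B: pose=(-4,5,S) → sL=5/2, sR=10, mL=25/4, mR=35/4
sensor matrix S = [[40/233, 40/173], [5/2, 10]]; det S = 45900/40309
solve [mL_A; mL_B] = S·[w00; w01] and [mR_A; mR_B] = S·[w10; w11]:
  w00 = 1/2, w01 = 1/2, w10 = -1/2, w11 = 1

1/2 1/2 -1/2 1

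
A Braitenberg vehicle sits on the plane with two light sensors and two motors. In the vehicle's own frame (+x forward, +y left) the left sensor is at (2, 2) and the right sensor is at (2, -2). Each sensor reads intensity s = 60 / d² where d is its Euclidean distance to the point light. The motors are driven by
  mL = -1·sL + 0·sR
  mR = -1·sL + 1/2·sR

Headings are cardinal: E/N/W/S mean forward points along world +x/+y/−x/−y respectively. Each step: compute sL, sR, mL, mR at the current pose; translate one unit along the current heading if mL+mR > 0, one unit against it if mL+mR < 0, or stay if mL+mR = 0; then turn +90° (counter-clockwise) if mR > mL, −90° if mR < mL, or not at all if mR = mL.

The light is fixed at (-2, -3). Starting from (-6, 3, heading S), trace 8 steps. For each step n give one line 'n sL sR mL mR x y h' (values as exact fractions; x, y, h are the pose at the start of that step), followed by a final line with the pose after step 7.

0 3 15/13 -3 -63/26 -6 3 S
1 12/17 60/29 -12/17 162/493 -6 4 E
2 6/13 2/3 -6/13 -5/39 -7 4 N
3 12/13 60/113 -12/13 -966/1469 -7 3 W
4 3 15/13 -3 -63/26 -6 3 S
5 12/17 60/29 -12/17 162/493 -6 4 E
6 6/13 2/3 -6/13 -5/39 -7 4 N
7 12/13 60/113 -12/13 -966/1469 -7 3 W
final -6 3 S

n=0: pose=(-6,3,S); sL=3, sR=15/13; mL=-3, mR=-63/26; mL+mR=-141/26 → advance -1; mR−mL=15/26 → turn +1·90°
n=1: pose=(-6,4,E); sL=12/17, sR=60/29; mL=-12/17, mR=162/493; mL+mR=-186/493 → advance -1; mR−mL=30/29 → turn +1·90°
n=2: pose=(-7,4,N); sL=6/13, sR=2/3; mL=-6/13, mR=-5/39; mL+mR=-23/39 → advance -1; mR−mL=1/3 → turn +1·90°
n=3: pose=(-7,3,W); sL=12/13, sR=60/113; mL=-12/13, mR=-966/1469; mL+mR=-2322/1469 → advance -1; mR−mL=30/113 → turn +1·90°
n=4: pose=(-6,3,S); sL=3, sR=15/13; mL=-3, mR=-63/26; mL+mR=-141/26 → advance -1; mR−mL=15/26 → turn +1·90°
n=5: pose=(-6,4,E); sL=12/17, sR=60/29; mL=-12/17, mR=162/493; mL+mR=-186/493 → advance -1; mR−mL=30/29 → turn +1·90°
n=6: pose=(-7,4,N); sL=6/13, sR=2/3; mL=-6/13, mR=-5/39; mL+mR=-23/39 → advance -1; mR−mL=1/3 → turn +1·90°
n=7: pose=(-7,3,W); sL=12/13, sR=60/113; mL=-12/13, mR=-966/1469; mL+mR=-2322/1469 → advance -1; mR−mL=30/113 → turn +1·90°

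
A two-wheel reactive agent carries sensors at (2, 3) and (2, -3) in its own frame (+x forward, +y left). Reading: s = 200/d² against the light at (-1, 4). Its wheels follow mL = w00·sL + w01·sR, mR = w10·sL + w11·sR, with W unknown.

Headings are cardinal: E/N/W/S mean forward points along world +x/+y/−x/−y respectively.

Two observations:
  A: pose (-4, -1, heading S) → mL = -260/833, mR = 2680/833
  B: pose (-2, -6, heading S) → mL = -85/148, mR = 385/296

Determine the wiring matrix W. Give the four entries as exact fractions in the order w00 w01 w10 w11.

1/2 -1 1/2 1/2

obs A: pose=(-4,-1,S) → sL=200/49, sR=40/17, mL=-260/833, mR=2680/833
obs B: pose=(-2,-6,S) → sL=50/37, sR=5/4, mL=-85/148, mR=385/296
sensor matrix S = [[200/49, 40/17], [50/37, 5/4]]; det S = 59250/30821
solve [mL_A; mL_B] = S·[w00; w01] and [mR_A; mR_B] = S·[w10; w11]:
  w00 = 1/2, w01 = -1, w10 = 1/2, w11 = 1/2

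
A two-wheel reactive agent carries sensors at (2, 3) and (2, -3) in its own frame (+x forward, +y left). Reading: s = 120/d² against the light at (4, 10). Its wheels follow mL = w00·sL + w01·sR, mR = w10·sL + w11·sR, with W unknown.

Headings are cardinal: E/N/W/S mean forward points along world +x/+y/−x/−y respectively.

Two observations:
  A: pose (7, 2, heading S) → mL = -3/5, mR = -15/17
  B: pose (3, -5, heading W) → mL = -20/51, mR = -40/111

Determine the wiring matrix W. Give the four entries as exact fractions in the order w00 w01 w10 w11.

0 -1/2 -1 0

obs A: pose=(7,2,S) → sL=15/17, sR=6/5, mL=-3/5, mR=-15/17
obs B: pose=(3,-5,W) → sL=40/111, sR=40/51, mL=-20/51, mR=-40/111
sensor matrix S = [[15/17, 6/5], [40/111, 40/51]]; det S = 2776/10693
solve [mL_A; mL_B] = S·[w00; w01] and [mR_A; mR_B] = S·[w10; w11]:
  w00 = 0, w01 = -1/2, w10 = -1, w11 = 0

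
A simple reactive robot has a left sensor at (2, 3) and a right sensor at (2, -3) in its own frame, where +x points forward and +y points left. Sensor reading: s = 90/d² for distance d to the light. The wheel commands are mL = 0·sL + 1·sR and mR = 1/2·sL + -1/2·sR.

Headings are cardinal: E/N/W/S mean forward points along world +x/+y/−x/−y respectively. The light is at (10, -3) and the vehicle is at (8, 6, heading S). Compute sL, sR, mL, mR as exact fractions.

left sensor world pos  = (11, 4); dL² = 50
right sensor world pos = (5, 4); dR² = 74
sL = 90/50 = 9/5
sR = 90/74 = 45/37
mL = 0·sL + 1·sR = 45/37
mR = 1/2·sL + -1/2·sR = 54/185

9/5 45/37 45/37 54/185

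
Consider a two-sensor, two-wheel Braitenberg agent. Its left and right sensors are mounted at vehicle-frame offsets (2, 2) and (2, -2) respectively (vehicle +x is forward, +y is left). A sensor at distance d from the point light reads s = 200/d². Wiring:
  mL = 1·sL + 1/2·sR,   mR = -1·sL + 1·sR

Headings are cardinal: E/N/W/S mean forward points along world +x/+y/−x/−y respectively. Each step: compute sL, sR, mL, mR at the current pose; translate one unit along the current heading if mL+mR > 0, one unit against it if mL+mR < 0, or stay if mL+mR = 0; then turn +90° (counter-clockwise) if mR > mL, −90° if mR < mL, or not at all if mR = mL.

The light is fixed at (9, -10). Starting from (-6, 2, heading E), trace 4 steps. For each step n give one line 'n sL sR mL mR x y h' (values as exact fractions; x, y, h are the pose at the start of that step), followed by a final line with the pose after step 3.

0 40/73 200/269 18060/19637 3840/19637 -6 2 E
1 50/61 50/89 5975/5429 -1400/5429 -5 2 S
2 200/337 8/17 4748/5729 -704/5729 -5 1 W
3 100/229 100/169 28350/38701 6000/38701 -6 1 N
final -6 2 E

n=0: pose=(-6,2,E); sL=40/73, sR=200/269; mL=18060/19637, mR=3840/19637; mL+mR=300/269 → advance +1; mR−mL=-14220/19637 → turn -1·90°
n=1: pose=(-5,2,S); sL=50/61, sR=50/89; mL=5975/5429, mR=-1400/5429; mL+mR=75/89 → advance +1; mR−mL=-7375/5429 → turn -1·90°
n=2: pose=(-5,1,W); sL=200/337, sR=8/17; mL=4748/5729, mR=-704/5729; mL+mR=12/17 → advance +1; mR−mL=-5452/5729 → turn -1·90°
n=3: pose=(-6,1,N); sL=100/229, sR=100/169; mL=28350/38701, mR=6000/38701; mL+mR=150/169 → advance +1; mR−mL=-22350/38701 → turn -1·90°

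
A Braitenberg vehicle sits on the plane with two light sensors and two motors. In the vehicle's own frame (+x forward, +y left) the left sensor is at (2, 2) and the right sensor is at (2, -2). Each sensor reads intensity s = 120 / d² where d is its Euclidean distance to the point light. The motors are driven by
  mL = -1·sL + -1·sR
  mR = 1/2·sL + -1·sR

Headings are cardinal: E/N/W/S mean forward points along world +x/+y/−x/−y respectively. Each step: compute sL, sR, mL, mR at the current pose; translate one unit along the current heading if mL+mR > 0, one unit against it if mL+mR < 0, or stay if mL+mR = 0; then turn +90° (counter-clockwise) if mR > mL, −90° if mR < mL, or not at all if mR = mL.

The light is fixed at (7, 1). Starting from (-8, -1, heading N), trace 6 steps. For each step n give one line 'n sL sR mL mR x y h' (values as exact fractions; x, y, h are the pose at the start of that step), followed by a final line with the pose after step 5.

0 120/289 120/169 -54960/48841 -24540/48841 -8 -1 N
1 60/157 12/29 -3624/4553 -1014/4553 -8 -2 W
2 120/169 120/281 -54000/47489 -3420/47489 -7 -2 S
3 5/6 3/4 -19/12 -1/3 -7 -1 E
4 120/289 120/169 -54960/48841 -24540/48841 -8 -1 N
5 60/157 12/29 -3624/4553 -1014/4553 -8 -2 W
final -7 -2 S

n=0: pose=(-8,-1,N); sL=120/289, sR=120/169; mL=-54960/48841, mR=-24540/48841; mL+mR=-79500/48841 → advance -1; mR−mL=180/289 → turn +1·90°
n=1: pose=(-8,-2,W); sL=60/157, sR=12/29; mL=-3624/4553, mR=-1014/4553; mL+mR=-4638/4553 → advance -1; mR−mL=90/157 → turn +1·90°
n=2: pose=(-7,-2,S); sL=120/169, sR=120/281; mL=-54000/47489, mR=-3420/47489; mL+mR=-57420/47489 → advance -1; mR−mL=180/169 → turn +1·90°
n=3: pose=(-7,-1,E); sL=5/6, sR=3/4; mL=-19/12, mR=-1/3; mL+mR=-23/12 → advance -1; mR−mL=5/4 → turn +1·90°
n=4: pose=(-8,-1,N); sL=120/289, sR=120/169; mL=-54960/48841, mR=-24540/48841; mL+mR=-79500/48841 → advance -1; mR−mL=180/289 → turn +1·90°
n=5: pose=(-8,-2,W); sL=60/157, sR=12/29; mL=-3624/4553, mR=-1014/4553; mL+mR=-4638/4553 → advance -1; mR−mL=90/157 → turn +1·90°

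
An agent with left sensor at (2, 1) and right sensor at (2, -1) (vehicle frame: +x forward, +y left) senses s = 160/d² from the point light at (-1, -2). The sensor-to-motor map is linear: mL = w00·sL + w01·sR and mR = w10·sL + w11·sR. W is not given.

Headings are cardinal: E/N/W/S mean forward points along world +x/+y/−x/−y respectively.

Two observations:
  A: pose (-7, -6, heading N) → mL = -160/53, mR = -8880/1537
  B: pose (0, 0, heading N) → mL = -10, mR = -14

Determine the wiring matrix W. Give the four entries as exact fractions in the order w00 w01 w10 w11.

obs A: pose=(-7,-6,N) → sL=160/53, sR=160/29, mL=-160/53, mR=-8880/1537
obs B: pose=(0,0,N) → sL=10, sR=8, mL=-10, mR=-14
sensor matrix S = [[160/53, 160/29], [10, 8]]; det S = -47680/1537
solve [mL_A; mL_B] = S·[w00; w01] and [mR_A; mR_B] = S·[w10; w11]:
  w00 = -1, w01 = 0, w10 = -1, w11 = -1/2

-1 0 -1 -1/2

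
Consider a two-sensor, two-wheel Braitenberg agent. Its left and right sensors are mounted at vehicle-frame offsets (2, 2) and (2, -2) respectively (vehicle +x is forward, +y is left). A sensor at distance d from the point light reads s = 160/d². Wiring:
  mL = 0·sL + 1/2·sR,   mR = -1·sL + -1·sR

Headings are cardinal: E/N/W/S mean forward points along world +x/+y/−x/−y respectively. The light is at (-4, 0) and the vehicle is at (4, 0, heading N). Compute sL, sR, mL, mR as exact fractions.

4 20/13 10/13 -72/13

left sensor world pos  = (2, 2); dL² = 40
right sensor world pos = (6, 2); dR² = 104
sL = 160/40 = 4
sR = 160/104 = 20/13
mL = 0·sL + 1/2·sR = 10/13
mR = -1·sL + -1·sR = -72/13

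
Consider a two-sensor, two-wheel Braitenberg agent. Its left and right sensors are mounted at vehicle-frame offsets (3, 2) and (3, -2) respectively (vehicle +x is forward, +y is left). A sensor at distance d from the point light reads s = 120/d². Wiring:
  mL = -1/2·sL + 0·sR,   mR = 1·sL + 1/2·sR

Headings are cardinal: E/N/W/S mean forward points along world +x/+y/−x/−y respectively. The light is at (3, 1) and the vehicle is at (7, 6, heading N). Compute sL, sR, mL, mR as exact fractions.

left sensor world pos  = (5, 9); dL² = 68
right sensor world pos = (9, 9); dR² = 100
sL = 120/68 = 30/17
sR = 120/100 = 6/5
mL = -1/2·sL + 0·sR = -15/17
mR = 1·sL + 1/2·sR = 201/85

30/17 6/5 -15/17 201/85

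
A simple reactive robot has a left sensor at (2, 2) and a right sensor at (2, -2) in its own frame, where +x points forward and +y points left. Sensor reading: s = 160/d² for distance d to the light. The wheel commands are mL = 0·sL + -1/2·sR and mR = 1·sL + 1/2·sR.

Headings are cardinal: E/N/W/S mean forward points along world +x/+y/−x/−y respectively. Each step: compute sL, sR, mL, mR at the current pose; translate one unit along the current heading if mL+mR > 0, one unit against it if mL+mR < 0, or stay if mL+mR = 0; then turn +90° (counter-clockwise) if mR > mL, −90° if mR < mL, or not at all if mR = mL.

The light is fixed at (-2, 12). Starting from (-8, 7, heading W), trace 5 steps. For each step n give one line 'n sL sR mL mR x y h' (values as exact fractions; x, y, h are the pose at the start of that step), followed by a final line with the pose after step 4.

0 160/113 160/73 -80/73 20720/8249 -8 7 W
1 80/37 16/13 -8/13 1336/481 -9 7 S
2 160/41 160/89 -80/89 17520/3649 -9 6 E
3 2 5 -5/2 9/2 -8 6 N
4 160/113 160/73 -80/73 20720/8249 -8 7 W
final -9 7 S

n=0: pose=(-8,7,W); sL=160/113, sR=160/73; mL=-80/73, mR=20720/8249; mL+mR=160/113 → advance +1; mR−mL=29760/8249 → turn +1·90°
n=1: pose=(-9,7,S); sL=80/37, sR=16/13; mL=-8/13, mR=1336/481; mL+mR=80/37 → advance +1; mR−mL=1632/481 → turn +1·90°
n=2: pose=(-9,6,E); sL=160/41, sR=160/89; mL=-80/89, mR=17520/3649; mL+mR=160/41 → advance +1; mR−mL=20800/3649 → turn +1·90°
n=3: pose=(-8,6,N); sL=2, sR=5; mL=-5/2, mR=9/2; mL+mR=2 → advance +1; mR−mL=7 → turn +1·90°
n=4: pose=(-8,7,W); sL=160/113, sR=160/73; mL=-80/73, mR=20720/8249; mL+mR=160/113 → advance +1; mR−mL=29760/8249 → turn +1·90°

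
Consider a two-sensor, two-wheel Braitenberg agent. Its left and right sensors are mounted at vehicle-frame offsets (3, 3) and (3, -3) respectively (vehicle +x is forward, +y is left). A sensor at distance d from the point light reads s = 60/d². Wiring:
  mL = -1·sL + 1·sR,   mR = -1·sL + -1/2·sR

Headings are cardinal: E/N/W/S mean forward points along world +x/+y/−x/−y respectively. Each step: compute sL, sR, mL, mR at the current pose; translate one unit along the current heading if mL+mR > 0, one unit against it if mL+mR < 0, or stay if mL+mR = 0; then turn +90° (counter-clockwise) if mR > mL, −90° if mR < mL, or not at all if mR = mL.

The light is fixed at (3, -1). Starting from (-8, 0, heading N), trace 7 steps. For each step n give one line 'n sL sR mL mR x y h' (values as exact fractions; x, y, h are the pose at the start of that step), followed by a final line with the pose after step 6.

n=0: pose=(-8,0,N); sL=15/53, sR=3/4; mL=99/212, mR=-279/424; mL+mR=-81/424 → advance -1; mR−mL=-9/8 → turn -1·90°
n=1: pose=(-8,-1,E); sL=60/73, sR=60/73; mL=0, mR=-90/73; mL+mR=-90/73 → advance -1; mR−mL=-90/73 → turn -1·90°
n=2: pose=(-9,-1,S); sL=2/3, sR=10/39; mL=-16/39, mR=-31/39; mL+mR=-47/39 → advance -1; mR−mL=-5/13 → turn -1·90°
n=3: pose=(-9,0,W); sL=60/229, sR=60/241; mL=-720/55189, mR=-21330/55189; mL+mR=-22050/55189 → advance -1; mR−mL=-90/241 → turn -1·90°
n=4: pose=(-8,0,N); sL=15/53, sR=3/4; mL=99/212, mR=-279/424; mL+mR=-81/424 → advance -1; mR−mL=-9/8 → turn -1·90°
n=5: pose=(-8,-1,E); sL=60/73, sR=60/73; mL=0, mR=-90/73; mL+mR=-90/73 → advance -1; mR−mL=-90/73 → turn -1·90°
n=6: pose=(-9,-1,S); sL=2/3, sR=10/39; mL=-16/39, mR=-31/39; mL+mR=-47/39 → advance -1; mR−mL=-5/13 → turn -1·90°

0 15/53 3/4 99/212 -279/424 -8 0 N
1 60/73 60/73 0 -90/73 -8 -1 E
2 2/3 10/39 -16/39 -31/39 -9 -1 S
3 60/229 60/241 -720/55189 -21330/55189 -9 0 W
4 15/53 3/4 99/212 -279/424 -8 0 N
5 60/73 60/73 0 -90/73 -8 -1 E
6 2/3 10/39 -16/39 -31/39 -9 -1 S
final -9 0 W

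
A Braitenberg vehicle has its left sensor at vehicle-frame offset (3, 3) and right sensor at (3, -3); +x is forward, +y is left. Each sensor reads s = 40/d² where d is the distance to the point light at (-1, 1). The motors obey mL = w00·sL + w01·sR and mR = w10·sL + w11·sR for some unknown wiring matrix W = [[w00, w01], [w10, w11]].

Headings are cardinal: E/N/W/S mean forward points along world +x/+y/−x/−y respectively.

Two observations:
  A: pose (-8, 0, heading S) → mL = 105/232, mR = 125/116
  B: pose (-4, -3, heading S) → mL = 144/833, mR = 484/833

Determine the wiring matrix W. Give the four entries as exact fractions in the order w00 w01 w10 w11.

1/2 -1/2 1 -1/2

obs A: pose=(-8,0,S) → sL=5/4, sR=10/29, mL=105/232, mR=125/116
obs B: pose=(-4,-3,S) → sL=40/49, sR=8/17, mL=144/833, mR=484/833
sensor matrix S = [[5/4, 10/29], [40/49, 8/17]]; det S = 7410/24157
solve [mL_A; mL_B] = S·[w00; w01] and [mR_A; mR_B] = S·[w10; w11]:
  w00 = 1/2, w01 = -1/2, w10 = 1, w11 = -1/2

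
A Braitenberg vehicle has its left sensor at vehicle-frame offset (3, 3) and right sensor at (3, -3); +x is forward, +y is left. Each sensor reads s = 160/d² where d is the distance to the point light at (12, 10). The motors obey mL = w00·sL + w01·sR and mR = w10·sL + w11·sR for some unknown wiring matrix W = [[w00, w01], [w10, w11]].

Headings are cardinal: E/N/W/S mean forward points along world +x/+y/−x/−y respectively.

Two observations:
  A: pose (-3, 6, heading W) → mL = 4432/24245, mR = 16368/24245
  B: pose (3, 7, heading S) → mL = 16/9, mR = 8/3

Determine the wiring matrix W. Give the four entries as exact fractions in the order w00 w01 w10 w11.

obs A: pose=(-3,6,W) → sL=160/373, sR=32/65, mL=4432/24245, mR=16368/24245
obs B: pose=(3,7,S) → sL=20/9, sR=8/9, mL=16/9, mR=8/3
sensor matrix S = [[160/373, 32/65], [20/9, 8/9]]; det S = -3456/4849
solve [mL_A; mL_B] = S·[w00; w01] and [mR_A; mR_B] = S·[w10; w11]:
  w00 = 1, w01 = -1/2, w10 = 1, w11 = 1/2

1 -1/2 1 1/2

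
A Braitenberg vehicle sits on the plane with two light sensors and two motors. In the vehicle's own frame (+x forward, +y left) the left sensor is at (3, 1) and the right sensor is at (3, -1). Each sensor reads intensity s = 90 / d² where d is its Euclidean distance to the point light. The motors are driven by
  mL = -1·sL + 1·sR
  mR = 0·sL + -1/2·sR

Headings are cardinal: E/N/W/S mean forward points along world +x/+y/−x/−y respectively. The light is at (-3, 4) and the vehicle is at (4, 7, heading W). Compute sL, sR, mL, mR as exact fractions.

9/2 45/16 -27/16 -45/32

left sensor world pos  = (1, 6); dL² = 20
right sensor world pos = (1, 8); dR² = 32
sL = 90/20 = 9/2
sR = 90/32 = 45/16
mL = -1·sL + 1·sR = -27/16
mR = 0·sL + -1/2·sR = -45/32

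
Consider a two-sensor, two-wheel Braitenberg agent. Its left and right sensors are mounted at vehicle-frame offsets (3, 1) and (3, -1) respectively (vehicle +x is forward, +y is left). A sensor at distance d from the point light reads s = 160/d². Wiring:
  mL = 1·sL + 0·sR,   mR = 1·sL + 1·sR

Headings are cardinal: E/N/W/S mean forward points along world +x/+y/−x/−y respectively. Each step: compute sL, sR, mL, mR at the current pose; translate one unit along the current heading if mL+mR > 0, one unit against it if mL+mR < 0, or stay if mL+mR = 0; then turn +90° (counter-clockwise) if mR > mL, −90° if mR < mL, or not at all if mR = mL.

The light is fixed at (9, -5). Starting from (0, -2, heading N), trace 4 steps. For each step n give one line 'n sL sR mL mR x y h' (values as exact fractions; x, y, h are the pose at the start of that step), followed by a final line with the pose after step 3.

n=0: pose=(0,-2,N); sL=20/17, sR=8/5; mL=20/17, mR=236/85; mL+mR=336/85 → advance +1; mR−mL=8/5 → turn +1·90°
n=1: pose=(0,-1,W); sL=160/153, sR=160/169; mL=160/153, mR=51520/25857; mL+mR=78560/25857 → advance +1; mR−mL=160/169 → turn +1·90°
n=2: pose=(-1,-1,S); sL=80/41, sR=80/61; mL=80/41, mR=8160/2501; mL+mR=13040/2501 → advance +1; mR−mL=80/61 → turn +1·90°
n=3: pose=(-1,-2,E); sL=32/13, sR=160/53; mL=32/13, mR=3776/689; mL+mR=5472/689 → advance +1; mR−mL=160/53 → turn +1·90°

0 20/17 8/5 20/17 236/85 0 -2 N
1 160/153 160/169 160/153 51520/25857 0 -1 W
2 80/41 80/61 80/41 8160/2501 -1 -1 S
3 32/13 160/53 32/13 3776/689 -1 -2 E
final 0 -2 N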